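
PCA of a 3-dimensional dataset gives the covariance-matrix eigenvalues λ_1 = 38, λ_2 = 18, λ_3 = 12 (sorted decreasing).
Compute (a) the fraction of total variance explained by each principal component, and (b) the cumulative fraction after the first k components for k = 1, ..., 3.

Step 1 — total variance = trace(Sigma) = Σ λ_i = 38 + 18 + 12 = 68.

Step 2 — fraction explained by component i = λ_i / Σ λ:
  PC1: 38/68 = 0.5588
  PC2: 18/68 = 0.2647
  PC3: 12/68 = 0.1765

Step 3 — cumulative fraction after k components = (λ_1 + ... + λ_k) / Σ λ:
  k = 1: 38/68 = 0.5588
  k = 2: (38 + 18)/68 = 56/68 = 0.8235
  k = 3: (38 + 18 + 12)/68 = 68/68 = 1

Summary (fraction, with percent):

explained: PC1 0.5588 (55.88%), PC2 0.2647 (26.47%), PC3 0.1765 (17.65%);  cumulative: 0.5588, 0.8235, 1


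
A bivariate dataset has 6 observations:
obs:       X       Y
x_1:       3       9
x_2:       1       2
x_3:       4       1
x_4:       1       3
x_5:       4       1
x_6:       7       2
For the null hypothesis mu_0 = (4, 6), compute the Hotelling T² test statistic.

Step 1 — sample mean vector:
  mean(X) = (3 + 1 + 4 + 1 + 4 + 7) / 6 = 20/6 = 3.3333
  mean(Y) = (9 + 2 + 1 + 3 + 1 + 2) / 6 = 18/6 = 3
  x̄ = (3.3333, 3),  deviation x̄ - mu_0 = (3.3333, 3) - (4, 6) = (-0.6667, -3).

Step 2 — sample covariance matrix, S[i,j] = (1/(n-1)) · Σ_k (x_{k,i} - mean_i) · (x_{k,j} - mean_j), divisor n-1 = 5:
  S[X,X] = ((-0.3333)·(-0.3333) + (-2.3333)·(-2.3333) + (0.6667)·(0.6667) + (-2.3333)·(-2.3333) + (0.6667)·(0.6667) + (3.6667)·(3.6667)) / 5 = 25.3333/5 = 5.0667
  S[X,Y] = ((-0.3333)·(6) + (-2.3333)·(-1) + (0.6667)·(-2) + (-2.3333)·(0) + (0.6667)·(-2) + (3.6667)·(-1)) / 5 = -6/5 = -1.2
  S[Y,Y] = ((6)·(6) + (-1)·(-1) + (-2)·(-2) + (0)·(0) + (-2)·(-2) + (-1)·(-1)) / 5 = 46/5 = 9.2
  S = [[5.0667, -1.2],
 [-1.2, 9.2]].

Step 3 — invert S. det(S) = 5.0667·9.2 - (-1.2)² = 45.1733.
  S^{-1} = (1/det) · [[d, -b], [-b, a]] = [[0.2037, 0.0266],
 [0.0266, 0.1122]].

Step 4 — quadratic form (x̄ - mu_0)^T · S^{-1} · (x̄ - mu_0):
  S^{-1} · (x̄ - mu_0) = (-0.2155, -0.3542),
  (x̄ - mu_0)^T · [...] = (-0.6667)·(-0.2155) + (-3)·(-0.3542) = 1.2062.

Step 5 — scale by n: T² = 6 · 1.2062 = 7.2373.

T² ≈ 7.2373


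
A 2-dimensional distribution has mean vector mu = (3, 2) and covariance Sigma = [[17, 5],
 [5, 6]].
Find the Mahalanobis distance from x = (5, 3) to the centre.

Step 1 — centre the observation: (x - mu) = (2, 1).

Step 2 — invert Sigma. det(Sigma) = 17·6 - (5)² = 77.
  Sigma^{-1} = (1/det) · [[d, -b], [-b, a]] = [[0.0779, -0.0649],
 [-0.0649, 0.2208]].

Step 3 — form the quadratic (x - mu)^T · Sigma^{-1} · (x - mu):
  Sigma^{-1} · (x - mu) = (0.0909, 0.0909).
  (x - mu)^T · [Sigma^{-1} · (x - mu)] = (2)·(0.0909) + (1)·(0.0909) = 0.2727.

Step 4 — take square root: d = √(0.2727) ≈ 0.5222.

d(x, mu) = √(0.2727) ≈ 0.5222


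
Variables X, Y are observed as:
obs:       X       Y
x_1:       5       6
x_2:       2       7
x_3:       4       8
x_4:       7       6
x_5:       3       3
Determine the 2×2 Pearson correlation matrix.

Step 1 — column means:
  mean(X) = (5 + 2 + 4 + 7 + 3) / 5 = 21/5 = 4.2
  mean(Y) = (6 + 7 + 8 + 6 + 3) / 5 = 30/5 = 6

Step 2 — sample variances and covariances s[i,j] = (1/(n-1)) · Σ_k (x_{k,i} - mean_i) · (x_{k,j} - mean_j), with n-1 = 4:
  s[X,X] = ((0.8)·(0.8) + (-2.2)·(-2.2) + (-0.2)·(-0.2) + (2.8)·(2.8) + (-1.2)·(-1.2)) / 4 = 14.8/4 = 3.7
  s[X,Y] = ((0.8)·(0) + (-2.2)·(1) + (-0.2)·(2) + (2.8)·(0) + (-1.2)·(-3)) / 4 = 1/4 = 0.25
  s[Y,Y] = ((0)·(0) + (1)·(1) + (2)·(2) + (0)·(0) + (-3)·(-3)) / 4 = 14/4 = 3.5
  Sample standard deviations s_i = √(s[i,i]):
  s(X) = √(3.7) = 1.9235
  s(Y) = √(3.5) = 1.8708

Step 3 — r_{ij} = s_{ij} / (s_i · s_j):
  r[X,X] = 1 (diagonal).
  r[X,Y] = 0.25 / (1.9235 · 1.8708) = 0.25 / 3.5986 = 0.0695
  r[Y,Y] = 1 (diagonal).

R is symmetric with unit diagonal. Assembling:

R = [[1, 0.0695],
 [0.0695, 1]]


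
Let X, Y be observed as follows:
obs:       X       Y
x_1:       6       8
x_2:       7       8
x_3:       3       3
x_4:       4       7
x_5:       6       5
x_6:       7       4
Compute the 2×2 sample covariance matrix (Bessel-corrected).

Step 1 — column means:
  mean(X) = (6 + 7 + 3 + 4 + 6 + 7) / 6 = 33/6 = 5.5
  mean(Y) = (8 + 8 + 3 + 7 + 5 + 4) / 6 = 35/6 = 5.8333

Step 2 — sample covariance S[i,j] = (1/(n-1)) · Σ_k (x_{k,i} - mean_i) · (x_{k,j} - mean_j), with n-1 = 5.
  S[X,X] = ((0.5)·(0.5) + (1.5)·(1.5) + (-2.5)·(-2.5) + (-1.5)·(-1.5) + (0.5)·(0.5) + (1.5)·(1.5)) / 5 = 13.5/5 = 2.7
  S[X,Y] = ((0.5)·(2.1667) + (1.5)·(2.1667) + (-2.5)·(-2.8333) + (-1.5)·(1.1667) + (0.5)·(-0.8333) + (1.5)·(-1.8333)) / 5 = 6.5/5 = 1.3
  S[Y,Y] = ((2.1667)·(2.1667) + (2.1667)·(2.1667) + (-2.8333)·(-2.8333) + (1.1667)·(1.1667) + (-0.8333)·(-0.8333) + (-1.8333)·(-1.8333)) / 5 = 22.8333/5 = 4.5667

S is symmetric (S[j,i] = S[i,j]). Assembling:

S = [[2.7, 1.3],
 [1.3, 4.5667]]


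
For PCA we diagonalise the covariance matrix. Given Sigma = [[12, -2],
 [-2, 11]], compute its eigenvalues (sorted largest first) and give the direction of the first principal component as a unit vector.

Step 1 — characteristic polynomial of 2×2 Sigma:
  det(Sigma - λI) = λ² - trace · λ + det = 0.
  trace = 12 + 11 = 23, det = 12·11 - (-2)² = 128.
Step 2 — discriminant:
  Δ = trace² - 4·det = 529 - 512 = 17.
Step 3 — eigenvalues:
  λ = (trace ± √Δ)/2 = (23 ± 4.1231)/2,
  λ_1 = 13.5616,  λ_2 = 9.4384.

Step 4 — unit eigenvector for λ_1: solve (Sigma - λ_1 I)v = 0. First row:
  (12 - 13.5616)·v_x + (-2)·v_y = 0, i.e. (-1.5616)·v_x + (-2)·v_y = 0,
  so v ∝ (b, λ_1 - a) = (-2, 1.5616); multiply by -1 so the first entry is positive: u = (2, -1.5616).
  ||u|| = √((2)² + (-1.5616)²) = √(6.4384) ≈ 2.5374,
  v_1 = u/||u|| ≈ (0.7882, -0.6154) (||v_1|| = 1).

λ_1 = 13.5616,  λ_2 = 9.4384;  v_1 ≈ (0.7882, -0.6154)


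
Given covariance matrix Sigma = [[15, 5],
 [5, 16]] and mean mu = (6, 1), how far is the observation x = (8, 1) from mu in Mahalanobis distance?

Step 1 — centre the observation: (x - mu) = (2, 0).

Step 2 — invert Sigma. det(Sigma) = 15·16 - (5)² = 215.
  Sigma^{-1} = (1/det) · [[d, -b], [-b, a]] = [[0.0744, -0.0233],
 [-0.0233, 0.0698]].

Step 3 — form the quadratic (x - mu)^T · Sigma^{-1} · (x - mu):
  Sigma^{-1} · (x - mu) = (0.1488, -0.0465).
  (x - mu)^T · [Sigma^{-1} · (x - mu)] = (2)·(0.1488) + (0)·(-0.0465) = 0.2977.

Step 4 — take square root: d = √(0.2977) ≈ 0.5456.

d(x, mu) = √(0.2977) ≈ 0.5456


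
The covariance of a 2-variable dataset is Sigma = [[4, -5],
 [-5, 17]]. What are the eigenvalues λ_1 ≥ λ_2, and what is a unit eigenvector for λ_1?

Step 1 — characteristic polynomial of 2×2 Sigma:
  det(Sigma - λI) = λ² - trace · λ + det = 0.
  trace = 4 + 17 = 21, det = 4·17 - (-5)² = 43.
Step 2 — discriminant:
  Δ = trace² - 4·det = 441 - 172 = 269.
Step 3 — eigenvalues:
  λ = (trace ± √Δ)/2 = (21 ± 16.4012)/2,
  λ_1 = 18.7006,  λ_2 = 2.2994.

Step 4 — unit eigenvector for λ_1: solve (Sigma - λ_1 I)v = 0. First row:
  (4 - 18.7006)·v_x + (-5)·v_y = 0, i.e. (-14.7006)·v_x + (-5)·v_y = 0,
  so v ∝ (b, λ_1 - a) = (-5, 14.7006); multiply by -1 so the first entry is positive: u = (5, -14.7006).
  ||u|| = √((5)² + (-14.7006)²) = √(241.1079) ≈ 15.5277,
  v_1 = u/||u|| ≈ (0.322, -0.9467) (||v_1|| = 1).

λ_1 = 18.7006,  λ_2 = 2.2994;  v_1 ≈ (0.322, -0.9467)


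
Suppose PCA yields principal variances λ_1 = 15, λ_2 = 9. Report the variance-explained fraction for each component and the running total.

Step 1 — total variance = trace(Sigma) = Σ λ_i = 15 + 9 = 24.

Step 2 — fraction explained by component i = λ_i / Σ λ:
  PC1: 15/24 = 0.625
  PC2: 9/24 = 0.375

Step 3 — cumulative fraction after k components = (λ_1 + ... + λ_k) / Σ λ:
  k = 1: 15/24 = 0.625
  k = 2: (15 + 9)/24 = 24/24 = 1

Summary (fraction, with percent):

explained: PC1 0.625 (62.5%), PC2 0.375 (37.5%);  cumulative: 0.625, 1


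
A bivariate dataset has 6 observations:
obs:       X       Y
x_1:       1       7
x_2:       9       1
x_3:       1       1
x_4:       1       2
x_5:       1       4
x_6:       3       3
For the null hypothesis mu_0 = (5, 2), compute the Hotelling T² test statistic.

Step 1 — sample mean vector:
  mean(X) = (1 + 9 + 1 + 1 + 1 + 3) / 6 = 16/6 = 2.6667
  mean(Y) = (7 + 1 + 1 + 2 + 4 + 3) / 6 = 18/6 = 3
  x̄ = (2.6667, 3),  deviation x̄ - mu_0 = (2.6667, 3) - (5, 2) = (-2.3333, 1).

Step 2 — sample covariance matrix, S[i,j] = (1/(n-1)) · Σ_k (x_{k,i} - mean_i) · (x_{k,j} - mean_j), divisor n-1 = 5:
  S[X,X] = ((-1.6667)·(-1.6667) + (6.3333)·(6.3333) + (-1.6667)·(-1.6667) + (-1.6667)·(-1.6667) + (-1.6667)·(-1.6667) + (0.3333)·(0.3333)) / 5 = 51.3333/5 = 10.2667
  S[X,Y] = ((-1.6667)·(4) + (6.3333)·(-2) + (-1.6667)·(-2) + (-1.6667)·(-1) + (-1.6667)·(1) + (0.3333)·(0)) / 5 = -16/5 = -3.2
  S[Y,Y] = ((4)·(4) + (-2)·(-2) + (-2)·(-2) + (-1)·(-1) + (1)·(1) + (0)·(0)) / 5 = 26/5 = 5.2
  S = [[10.2667, -3.2],
 [-3.2, 5.2]].

Step 3 — invert S. det(S) = 10.2667·5.2 - (-3.2)² = 43.1467.
  S^{-1} = (1/det) · [[d, -b], [-b, a]] = [[0.1205, 0.0742],
 [0.0742, 0.2379]].

Step 4 — quadratic form (x̄ - mu_0)^T · S^{-1} · (x̄ - mu_0):
  S^{-1} · (x̄ - mu_0) = (-0.207, 0.0649),
  (x̄ - mu_0)^T · [...] = (-2.3333)·(-0.207) + (1)·(0.0649) = 0.548.

Step 5 — scale by n: T² = 6 · 0.548 = 3.288.

T² ≈ 3.288


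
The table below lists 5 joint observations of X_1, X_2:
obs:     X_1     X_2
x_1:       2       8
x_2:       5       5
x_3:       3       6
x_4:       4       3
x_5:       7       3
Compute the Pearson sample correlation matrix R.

Step 1 — column means:
  mean(X_1) = (2 + 5 + 3 + 4 + 7) / 5 = 21/5 = 4.2
  mean(X_2) = (8 + 5 + 6 + 3 + 3) / 5 = 25/5 = 5

Step 2 — sample variances and covariances s[i,j] = (1/(n-1)) · Σ_k (x_{k,i} - mean_i) · (x_{k,j} - mean_j), with n-1 = 4:
  s[X_1,X_1] = ((-2.2)·(-2.2) + (0.8)·(0.8) + (-1.2)·(-1.2) + (-0.2)·(-0.2) + (2.8)·(2.8)) / 4 = 14.8/4 = 3.7
  s[X_1,X_2] = ((-2.2)·(3) + (0.8)·(0) + (-1.2)·(1) + (-0.2)·(-2) + (2.8)·(-2)) / 4 = -13/4 = -3.25
  s[X_2,X_2] = ((3)·(3) + (0)·(0) + (1)·(1) + (-2)·(-2) + (-2)·(-2)) / 4 = 18/4 = 4.5
  Sample standard deviations s_i = √(s[i,i]):
  s(X_1) = √(3.7) = 1.9235
  s(X_2) = √(4.5) = 2.1213

Step 3 — r_{ij} = s_{ij} / (s_i · s_j):
  r[X_1,X_1] = 1 (diagonal).
  r[X_1,X_2] = -3.25 / (1.9235 · 2.1213) = -3.25 / 4.0804 = -0.7965
  r[X_2,X_2] = 1 (diagonal).

R is symmetric with unit diagonal. Assembling:

R = [[1, -0.7965],
 [-0.7965, 1]]


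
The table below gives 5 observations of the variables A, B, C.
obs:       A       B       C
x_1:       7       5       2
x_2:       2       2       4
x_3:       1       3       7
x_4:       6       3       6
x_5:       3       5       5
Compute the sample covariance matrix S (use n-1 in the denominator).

Step 1 — column means:
  mean(A) = (7 + 2 + 1 + 6 + 3) / 5 = 19/5 = 3.8
  mean(B) = (5 + 2 + 3 + 3 + 5) / 5 = 18/5 = 3.6
  mean(C) = (2 + 4 + 7 + 6 + 5) / 5 = 24/5 = 4.8

Step 2 — sample covariance S[i,j] = (1/(n-1)) · Σ_k (x_{k,i} - mean_i) · (x_{k,j} - mean_j), with n-1 = 4.
  S[A,A] = ((3.2)·(3.2) + (-1.8)·(-1.8) + (-2.8)·(-2.8) + (2.2)·(2.2) + (-0.8)·(-0.8)) / 4 = 26.8/4 = 6.7
  S[A,B] = ((3.2)·(1.4) + (-1.8)·(-1.6) + (-2.8)·(-0.6) + (2.2)·(-0.6) + (-0.8)·(1.4)) / 4 = 6.6/4 = 1.65
  S[A,C] = ((3.2)·(-2.8) + (-1.8)·(-0.8) + (-2.8)·(2.2) + (2.2)·(1.2) + (-0.8)·(0.2)) / 4 = -11.2/4 = -2.8
  S[B,B] = ((1.4)·(1.4) + (-1.6)·(-1.6) + (-0.6)·(-0.6) + (-0.6)·(-0.6) + (1.4)·(1.4)) / 4 = 7.2/4 = 1.8
  S[B,C] = ((1.4)·(-2.8) + (-1.6)·(-0.8) + (-0.6)·(2.2) + (-0.6)·(1.2) + (1.4)·(0.2)) / 4 = -4.4/4 = -1.1
  S[C,C] = ((-2.8)·(-2.8) + (-0.8)·(-0.8) + (2.2)·(2.2) + (1.2)·(1.2) + (0.2)·(0.2)) / 4 = 14.8/4 = 3.7

S is symmetric (S[j,i] = S[i,j]). Assembling:

S = [[6.7, 1.65, -2.8],
 [1.65, 1.8, -1.1],
 [-2.8, -1.1, 3.7]]


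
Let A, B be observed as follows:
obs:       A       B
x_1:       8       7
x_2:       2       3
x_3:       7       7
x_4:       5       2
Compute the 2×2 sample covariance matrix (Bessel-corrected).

Step 1 — column means:
  mean(A) = (8 + 2 + 7 + 5) / 4 = 22/4 = 5.5
  mean(B) = (7 + 3 + 7 + 2) / 4 = 19/4 = 4.75

Step 2 — sample covariance S[i,j] = (1/(n-1)) · Σ_k (x_{k,i} - mean_i) · (x_{k,j} - mean_j), with n-1 = 3.
  S[A,A] = ((2.5)·(2.5) + (-3.5)·(-3.5) + (1.5)·(1.5) + (-0.5)·(-0.5)) / 3 = 21/3 = 7
  S[A,B] = ((2.5)·(2.25) + (-3.5)·(-1.75) + (1.5)·(2.25) + (-0.5)·(-2.75)) / 3 = 16.5/3 = 5.5
  S[B,B] = ((2.25)·(2.25) + (-1.75)·(-1.75) + (2.25)·(2.25) + (-2.75)·(-2.75)) / 3 = 20.75/3 = 6.9167

S is symmetric (S[j,i] = S[i,j]). Assembling:

S = [[7, 5.5],
 [5.5, 6.9167]]


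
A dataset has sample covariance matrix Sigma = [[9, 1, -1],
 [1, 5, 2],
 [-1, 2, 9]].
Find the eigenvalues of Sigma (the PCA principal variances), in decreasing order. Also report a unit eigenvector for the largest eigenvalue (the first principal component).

Step 1 — characteristic polynomial p(λ) = det(λI - Sigma) = λ³ - tr·λ² + c_1·λ - det, where tr = trace, c_1 = sum of the principal 2×2 minors, det = det(Sigma):
  tr = 9 + 5 + 9 = 23,
  c_1 = (9·5 - (1)²) + (9·9 - (-1)²) + (5·9 - (2)²) = 44 + 80 + 41 = 165,
  det = 9·(5·9 - (2)²) - (1)·((1)·9 - (2)·(-1)) + (-1)·((1)·(2) - 5·(-1)) = 9·(41) - (1)·(11) + (-1)·(7) = 351.
  So p(λ) = λ³ - 23λ² + 165λ - 351.
Step 2 — look for an integer root (rational root theorem: any rational root is an integer divisor of 351). Testing λ = 9:
  p(9) = 729 - 1863 + 1485 - 351 = 0  ✓
  Dividing out (λ - 9): p(λ) = (λ - 9)(λ² - 14λ + 39).
Step 3 — remaining eigenvalues from the quadratic λ² - 14λ + 39 = 0:
  Δ = 14² - 4·39 = 196 - 156 = 40,  λ = (14 ± √40)/2 = (14 ± 6.3246)/2 ≈ 10.1623 or 3.8377.
  Sorted: λ_1 = 10.1623,  λ_2 = 9,  λ_3 = 3.8377  (check: sum = 23 = tr ✓).

Step 4 — unit eigenvector for λ_1 ≈ 10.1623: v spans the null space of (Sigma - λ_1 I), whose rows are
  r_1 = (-1.1623, 1, -1),  r_2 = (1, -5.1623, 2),  r_3 = (-1, 2, -1.1623).
  v is orthogonal to every row, so take v ∝ r_1 × r_2 = ((1)·(2) - (-1)·(-5.1623), (-1)·(1) - (-1.1623)·(2), (-1.1623)·(-5.1623) - (1)·(1)) ≈ (-3.1623, 1.3246, 5).
  Rescale (multiply by -1 so the first nonzero entry is positive): u = (3.1623, -1.3246, -5).
  ||u|| = √((3.1623)² + (-1.3246)² + (-5)²) = √(36.7544) ≈ 6.0625,  v_1 = u/||u|| ≈ (0.5216, -0.2185, -0.8247) (||v_1|| = 1).

λ_1 = 10.1623,  λ_2 = 9,  λ_3 = 3.8377;  v_1 ≈ (0.5216, -0.2185, -0.8247)


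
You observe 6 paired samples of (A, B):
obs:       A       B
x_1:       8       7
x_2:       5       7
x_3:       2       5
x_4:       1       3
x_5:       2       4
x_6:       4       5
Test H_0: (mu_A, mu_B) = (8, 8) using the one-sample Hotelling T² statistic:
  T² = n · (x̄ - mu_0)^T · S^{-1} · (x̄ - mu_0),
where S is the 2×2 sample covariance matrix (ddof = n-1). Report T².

Step 1 — sample mean vector:
  mean(A) = (8 + 5 + 2 + 1 + 2 + 4) / 6 = 22/6 = 3.6667
  mean(B) = (7 + 7 + 5 + 3 + 4 + 5) / 6 = 31/6 = 5.1667
  x̄ = (3.6667, 5.1667),  deviation x̄ - mu_0 = (3.6667, 5.1667) - (8, 8) = (-4.3333, -2.8333).

Step 2 — sample covariance matrix, S[i,j] = (1/(n-1)) · Σ_k (x_{k,i} - mean_i) · (x_{k,j} - mean_j), divisor n-1 = 5:
  S[A,A] = ((4.3333)·(4.3333) + (1.3333)·(1.3333) + (-1.6667)·(-1.6667) + (-2.6667)·(-2.6667) + (-1.6667)·(-1.6667) + (0.3333)·(0.3333)) / 5 = 33.3333/5 = 6.6667
  S[A,B] = ((4.3333)·(1.8333) + (1.3333)·(1.8333) + (-1.6667)·(-0.1667) + (-2.6667)·(-2.1667) + (-1.6667)·(-1.1667) + (0.3333)·(-0.1667)) / 5 = 18.3333/5 = 3.6667
  S[B,B] = ((1.8333)·(1.8333) + (1.8333)·(1.8333) + (-0.1667)·(-0.1667) + (-2.1667)·(-2.1667) + (-1.1667)·(-1.1667) + (-0.1667)·(-0.1667)) / 5 = 12.8333/5 = 2.5667
  S = [[6.6667, 3.6667],
 [3.6667, 2.5667]].

Step 3 — invert S. det(S) = 6.6667·2.5667 - (3.6667)² = 3.6667.
  S^{-1} = (1/det) · [[d, -b], [-b, a]] = [[0.7, -1],
 [-1, 1.8182]].

Step 4 — quadratic form (x̄ - mu_0)^T · S^{-1} · (x̄ - mu_0):
  S^{-1} · (x̄ - mu_0) = (-0.2, -0.8182),
  (x̄ - mu_0)^T · [...] = (-4.3333)·(-0.2) + (-2.8333)·(-0.8182) = 3.1848.

Step 5 — scale by n: T² = 6 · 3.1848 = 19.1091.

T² ≈ 19.1091


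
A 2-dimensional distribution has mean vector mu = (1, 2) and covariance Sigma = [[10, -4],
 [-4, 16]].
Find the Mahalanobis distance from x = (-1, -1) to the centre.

Step 1 — centre the observation: (x - mu) = (-2, -3).

Step 2 — invert Sigma. det(Sigma) = 10·16 - (-4)² = 144.
  Sigma^{-1} = (1/det) · [[d, -b], [-b, a]] = [[0.1111, 0.0278],
 [0.0278, 0.0694]].

Step 3 — form the quadratic (x - mu)^T · Sigma^{-1} · (x - mu):
  Sigma^{-1} · (x - mu) = (-0.3056, -0.2639).
  (x - mu)^T · [Sigma^{-1} · (x - mu)] = (-2)·(-0.3056) + (-3)·(-0.2639) = 1.4028.

Step 4 — take square root: d = √(1.4028) ≈ 1.1844.

d(x, mu) = √(1.4028) ≈ 1.1844


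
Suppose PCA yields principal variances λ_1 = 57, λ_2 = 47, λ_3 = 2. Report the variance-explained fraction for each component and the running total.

Step 1 — total variance = trace(Sigma) = Σ λ_i = 57 + 47 + 2 = 106.

Step 2 — fraction explained by component i = λ_i / Σ λ:
  PC1: 57/106 = 0.5377
  PC2: 47/106 = 0.4434
  PC3: 2/106 = 0.0189

Step 3 — cumulative fraction after k components = (λ_1 + ... + λ_k) / Σ λ:
  k = 1: 57/106 = 0.5377
  k = 2: (57 + 47)/106 = 104/106 = 0.9811
  k = 3: (57 + 47 + 2)/106 = 106/106 = 1

Summary (fraction, with percent):

explained: PC1 0.5377 (53.77%), PC2 0.4434 (44.34%), PC3 0.0189 (1.89%);  cumulative: 0.5377, 0.9811, 1


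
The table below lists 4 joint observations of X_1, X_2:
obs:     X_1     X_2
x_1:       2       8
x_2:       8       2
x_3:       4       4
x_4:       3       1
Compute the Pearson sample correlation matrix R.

Step 1 — column means:
  mean(X_1) = (2 + 8 + 4 + 3) / 4 = 17/4 = 4.25
  mean(X_2) = (8 + 2 + 4 + 1) / 4 = 15/4 = 3.75

Step 2 — sample variances and covariances s[i,j] = (1/(n-1)) · Σ_k (x_{k,i} - mean_i) · (x_{k,j} - mean_j), with n-1 = 3:
  s[X_1,X_1] = ((-2.25)·(-2.25) + (3.75)·(3.75) + (-0.25)·(-0.25) + (-1.25)·(-1.25)) / 3 = 20.75/3 = 6.9167
  s[X_1,X_2] = ((-2.25)·(4.25) + (3.75)·(-1.75) + (-0.25)·(0.25) + (-1.25)·(-2.75)) / 3 = -12.75/3 = -4.25
  s[X_2,X_2] = ((4.25)·(4.25) + (-1.75)·(-1.75) + (0.25)·(0.25) + (-2.75)·(-2.75)) / 3 = 28.75/3 = 9.5833
  Sample standard deviations s_i = √(s[i,i]):
  s(X_1) = √(6.9167) = 2.63
  s(X_2) = √(9.5833) = 3.0957

Step 3 — r_{ij} = s_{ij} / (s_i · s_j):
  r[X_1,X_1] = 1 (diagonal).
  r[X_1,X_2] = -4.25 / (2.63 · 3.0957) = -4.25 / 8.1415 = -0.522
  r[X_2,X_2] = 1 (diagonal).

R is symmetric with unit diagonal. Assembling:

R = [[1, -0.522],
 [-0.522, 1]]


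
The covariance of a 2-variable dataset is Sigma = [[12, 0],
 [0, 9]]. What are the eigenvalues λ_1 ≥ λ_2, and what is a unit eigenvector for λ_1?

Step 1 — characteristic polynomial of 2×2 Sigma:
  det(Sigma - λI) = λ² - trace · λ + det = 0.
  trace = 12 + 9 = 21, det = 12·9 - (0)² = 108.
Step 2 — discriminant:
  Δ = trace² - 4·det = 441 - 432 = 9.
Step 3 — eigenvalues:
  λ = (trace ± √Δ)/2 = (21 ± 3)/2,
  λ_1 = 12,  λ_2 = 9.

Step 4 — unit eigenvector for λ_1: Sigma is diagonal, so its eigenvectors are the coordinate axes. λ_1 = 12 is the diagonal entry on the first coordinate axis, hence
  v_1 = (1, 0) (||v_1|| = 1).

λ_1 = 12,  λ_2 = 9;  v_1 ≈ (1, 0)


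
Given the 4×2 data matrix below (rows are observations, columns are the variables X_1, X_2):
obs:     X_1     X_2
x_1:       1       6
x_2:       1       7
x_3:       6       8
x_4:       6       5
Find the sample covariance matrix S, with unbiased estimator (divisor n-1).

Step 1 — column means:
  mean(X_1) = (1 + 1 + 6 + 6) / 4 = 14/4 = 3.5
  mean(X_2) = (6 + 7 + 8 + 5) / 4 = 26/4 = 6.5

Step 2 — sample covariance S[i,j] = (1/(n-1)) · Σ_k (x_{k,i} - mean_i) · (x_{k,j} - mean_j), with n-1 = 3.
  S[X_1,X_1] = ((-2.5)·(-2.5) + (-2.5)·(-2.5) + (2.5)·(2.5) + (2.5)·(2.5)) / 3 = 25/3 = 8.3333
  S[X_1,X_2] = ((-2.5)·(-0.5) + (-2.5)·(0.5) + (2.5)·(1.5) + (2.5)·(-1.5)) / 3 = 0/3 = 0
  S[X_2,X_2] = ((-0.5)·(-0.5) + (0.5)·(0.5) + (1.5)·(1.5) + (-1.5)·(-1.5)) / 3 = 5/3 = 1.6667

S is symmetric (S[j,i] = S[i,j]). Assembling:

S = [[8.3333, 0],
 [0, 1.6667]]


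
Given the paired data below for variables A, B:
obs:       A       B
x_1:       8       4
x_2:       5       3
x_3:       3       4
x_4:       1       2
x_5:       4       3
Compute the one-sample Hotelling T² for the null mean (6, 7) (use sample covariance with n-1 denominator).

Step 1 — sample mean vector:
  mean(A) = (8 + 5 + 3 + 1 + 4) / 5 = 21/5 = 4.2
  mean(B) = (4 + 3 + 4 + 2 + 3) / 5 = 16/5 = 3.2
  x̄ = (4.2, 3.2),  deviation x̄ - mu_0 = (4.2, 3.2) - (6, 7) = (-1.8, -3.8).

Step 2 — sample covariance matrix, S[i,j] = (1/(n-1)) · Σ_k (x_{k,i} - mean_i) · (x_{k,j} - mean_j), divisor n-1 = 4:
  S[A,A] = ((3.8)·(3.8) + (0.8)·(0.8) + (-1.2)·(-1.2) + (-3.2)·(-3.2) + (-0.2)·(-0.2)) / 4 = 26.8/4 = 6.7
  S[A,B] = ((3.8)·(0.8) + (0.8)·(-0.2) + (-1.2)·(0.8) + (-3.2)·(-1.2) + (-0.2)·(-0.2)) / 4 = 5.8/4 = 1.45
  S[B,B] = ((0.8)·(0.8) + (-0.2)·(-0.2) + (0.8)·(0.8) + (-1.2)·(-1.2) + (-0.2)·(-0.2)) / 4 = 2.8/4 = 0.7
  S = [[6.7, 1.45],
 [1.45, 0.7]].

Step 3 — invert S. det(S) = 6.7·0.7 - (1.45)² = 2.5875.
  S^{-1} = (1/det) · [[d, -b], [-b, a]] = [[0.2705, -0.5604],
 [-0.5604, 2.5894]].

Step 4 — quadratic form (x̄ - mu_0)^T · S^{-1} · (x̄ - mu_0):
  S^{-1} · (x̄ - mu_0) = (1.6425, -8.8309),
  (x̄ - mu_0)^T · [...] = (-1.8)·(1.6425) + (-3.8)·(-8.8309) = 30.601.

Step 5 — scale by n: T² = 5 · 30.601 = 153.0048.

T² ≈ 153.0048


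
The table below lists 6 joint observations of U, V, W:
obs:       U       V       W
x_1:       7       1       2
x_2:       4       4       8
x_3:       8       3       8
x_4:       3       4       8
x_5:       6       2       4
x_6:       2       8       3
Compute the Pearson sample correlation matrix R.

Step 1 — column means:
  mean(U) = (7 + 4 + 8 + 3 + 6 + 2) / 6 = 30/6 = 5
  mean(V) = (1 + 4 + 3 + 4 + 2 + 8) / 6 = 22/6 = 3.6667
  mean(W) = (2 + 8 + 8 + 8 + 4 + 3) / 6 = 33/6 = 5.5

Step 2 — sample variances and covariances s[i,j] = (1/(n-1)) · Σ_k (x_{k,i} - mean_i) · (x_{k,j} - mean_j), with n-1 = 5:
  s[U,U] = ((2)·(2) + (-1)·(-1) + (3)·(3) + (-2)·(-2) + (1)·(1) + (-3)·(-3)) / 5 = 28/5 = 5.6
  s[U,V] = ((2)·(-2.6667) + (-1)·(0.3333) + (3)·(-0.6667) + (-2)·(0.3333) + (1)·(-1.6667) + (-3)·(4.3333)) / 5 = -23/5 = -4.6
  s[U,W] = ((2)·(-3.5) + (-1)·(2.5) + (3)·(2.5) + (-2)·(2.5) + (1)·(-1.5) + (-3)·(-2.5)) / 5 = -1/5 = -0.2
  s[V,V] = ((-2.6667)·(-2.6667) + (0.3333)·(0.3333) + (-0.6667)·(-0.6667) + (0.3333)·(0.3333) + (-1.6667)·(-1.6667) + (4.3333)·(4.3333)) / 5 = 29.3333/5 = 5.8667
  s[V,W] = ((-2.6667)·(-3.5) + (0.3333)·(2.5) + (-0.6667)·(2.5) + (0.3333)·(2.5) + (-1.6667)·(-1.5) + (4.3333)·(-2.5)) / 5 = 1/5 = 0.2
  s[W,W] = ((-3.5)·(-3.5) + (2.5)·(2.5) + (2.5)·(2.5) + (2.5)·(2.5) + (-1.5)·(-1.5) + (-2.5)·(-2.5)) / 5 = 39.5/5 = 7.9
  Sample standard deviations s_i = √(s[i,i]):
  s(U) = √(5.6) = 2.3664
  s(V) = √(5.8667) = 2.4221
  s(W) = √(7.9) = 2.8107

Step 3 — r_{ij} = s_{ij} / (s_i · s_j):
  r[U,U] = 1 (diagonal).
  r[U,V] = -4.6 / (2.3664 · 2.4221) = -4.6 / 5.7318 = -0.8025
  r[U,W] = -0.2 / (2.3664 · 2.8107) = -0.2 / 6.6513 = -0.0301
  r[V,V] = 1 (diagonal).
  r[V,W] = 0.2 / (2.4221 · 2.8107) = 0.2 / 6.8078 = 0.0294
  r[W,W] = 1 (diagonal).

R is symmetric with unit diagonal. Assembling:

R = [[1, -0.8025, -0.0301],
 [-0.8025, 1, 0.0294],
 [-0.0301, 0.0294, 1]]


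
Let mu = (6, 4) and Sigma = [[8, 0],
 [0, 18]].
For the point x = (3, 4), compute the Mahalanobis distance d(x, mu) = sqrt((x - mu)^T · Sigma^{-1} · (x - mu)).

Step 1 — centre the observation: (x - mu) = (-3, 0).

Step 2 — invert Sigma. det(Sigma) = 8·18 - (0)² = 144.
  Sigma^{-1} = (1/det) · [[d, -b], [-b, a]] = [[0.125, 0],
 [0, 0.0556]].

Step 3 — form the quadratic (x - mu)^T · Sigma^{-1} · (x - mu):
  Sigma^{-1} · (x - mu) = (-0.375, 0).
  (x - mu)^T · [Sigma^{-1} · (x - mu)] = (-3)·(-0.375) + (0)·(0) = 1.125.

Step 4 — take square root: d = √(1.125) ≈ 1.0607.

d(x, mu) = √(1.125) ≈ 1.0607


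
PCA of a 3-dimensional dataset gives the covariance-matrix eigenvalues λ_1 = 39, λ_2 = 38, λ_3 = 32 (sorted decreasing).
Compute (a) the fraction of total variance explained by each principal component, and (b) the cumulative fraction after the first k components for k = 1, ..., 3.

Step 1 — total variance = trace(Sigma) = Σ λ_i = 39 + 38 + 32 = 109.

Step 2 — fraction explained by component i = λ_i / Σ λ:
  PC1: 39/109 = 0.3578
  PC2: 38/109 = 0.3486
  PC3: 32/109 = 0.2936

Step 3 — cumulative fraction after k components = (λ_1 + ... + λ_k) / Σ λ:
  k = 1: 39/109 = 0.3578
  k = 2: (39 + 38)/109 = 77/109 = 0.7064
  k = 3: (39 + 38 + 32)/109 = 109/109 = 1

Summary (fraction, with percent):

explained: PC1 0.3578 (35.78%), PC2 0.3486 (34.86%), PC3 0.2936 (29.36%);  cumulative: 0.3578, 0.7064, 1


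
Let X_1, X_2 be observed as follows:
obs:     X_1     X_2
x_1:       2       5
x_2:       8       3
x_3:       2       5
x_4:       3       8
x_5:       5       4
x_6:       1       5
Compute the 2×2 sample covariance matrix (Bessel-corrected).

Step 1 — column means:
  mean(X_1) = (2 + 8 + 2 + 3 + 5 + 1) / 6 = 21/6 = 3.5
  mean(X_2) = (5 + 3 + 5 + 8 + 4 + 5) / 6 = 30/6 = 5

Step 2 — sample covariance S[i,j] = (1/(n-1)) · Σ_k (x_{k,i} - mean_i) · (x_{k,j} - mean_j), with n-1 = 5.
  S[X_1,X_1] = ((-1.5)·(-1.5) + (4.5)·(4.5) + (-1.5)·(-1.5) + (-0.5)·(-0.5) + (1.5)·(1.5) + (-2.5)·(-2.5)) / 5 = 33.5/5 = 6.7
  S[X_1,X_2] = ((-1.5)·(0) + (4.5)·(-2) + (-1.5)·(0) + (-0.5)·(3) + (1.5)·(-1) + (-2.5)·(0)) / 5 = -12/5 = -2.4
  S[X_2,X_2] = ((0)·(0) + (-2)·(-2) + (0)·(0) + (3)·(3) + (-1)·(-1) + (0)·(0)) / 5 = 14/5 = 2.8

S is symmetric (S[j,i] = S[i,j]). Assembling:

S = [[6.7, -2.4],
 [-2.4, 2.8]]


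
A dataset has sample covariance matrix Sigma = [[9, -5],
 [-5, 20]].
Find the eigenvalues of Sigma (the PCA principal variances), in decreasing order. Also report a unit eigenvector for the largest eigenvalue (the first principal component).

Step 1 — characteristic polynomial of 2×2 Sigma:
  det(Sigma - λI) = λ² - trace · λ + det = 0.
  trace = 9 + 20 = 29, det = 9·20 - (-5)² = 155.
Step 2 — discriminant:
  Δ = trace² - 4·det = 841 - 620 = 221.
Step 3 — eigenvalues:
  λ = (trace ± √Δ)/2 = (29 ± 14.8661)/2,
  λ_1 = 21.933,  λ_2 = 7.067.

Step 4 — unit eigenvector for λ_1: solve (Sigma - λ_1 I)v = 0. First row:
  (9 - 21.933)·v_x + (-5)·v_y = 0, i.e. (-12.933)·v_x + (-5)·v_y = 0,
  so v ∝ (b, λ_1 - a) = (-5, 12.933); multiply by -1 so the first entry is positive: u = (5, -12.933).
  ||u|| = √((5)² + (-12.933)²) = √(192.2634) ≈ 13.8659,
  v_1 = u/||u|| ≈ (0.3606, -0.9327) (||v_1|| = 1).

λ_1 = 21.933,  λ_2 = 7.067;  v_1 ≈ (0.3606, -0.9327)


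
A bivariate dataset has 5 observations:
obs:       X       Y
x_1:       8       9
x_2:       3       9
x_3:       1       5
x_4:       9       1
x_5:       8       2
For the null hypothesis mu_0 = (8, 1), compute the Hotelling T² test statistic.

Step 1 — sample mean vector:
  mean(X) = (8 + 3 + 1 + 9 + 8) / 5 = 29/5 = 5.8
  mean(Y) = (9 + 9 + 5 + 1 + 2) / 5 = 26/5 = 5.2
  x̄ = (5.8, 5.2),  deviation x̄ - mu_0 = (5.8, 5.2) - (8, 1) = (-2.2, 4.2).

Step 2 — sample covariance matrix, S[i,j] = (1/(n-1)) · Σ_k (x_{k,i} - mean_i) · (x_{k,j} - mean_j), divisor n-1 = 4:
  S[X,X] = ((2.2)·(2.2) + (-2.8)·(-2.8) + (-4.8)·(-4.8) + (3.2)·(3.2) + (2.2)·(2.2)) / 4 = 50.8/4 = 12.7
  S[X,Y] = ((2.2)·(3.8) + (-2.8)·(3.8) + (-4.8)·(-0.2) + (3.2)·(-4.2) + (2.2)·(-3.2)) / 4 = -21.8/4 = -5.45
  S[Y,Y] = ((3.8)·(3.8) + (3.8)·(3.8) + (-0.2)·(-0.2) + (-4.2)·(-4.2) + (-3.2)·(-3.2)) / 4 = 56.8/4 = 14.2
  S = [[12.7, -5.45],
 [-5.45, 14.2]].

Step 3 — invert S. det(S) = 12.7·14.2 - (-5.45)² = 150.6375.
  S^{-1} = (1/det) · [[d, -b], [-b, a]] = [[0.0943, 0.0362],
 [0.0362, 0.0843]].

Step 4 — quadratic form (x̄ - mu_0)^T · S^{-1} · (x̄ - mu_0):
  S^{-1} · (x̄ - mu_0) = (-0.0554, 0.2745),
  (x̄ - mu_0)^T · [...] = (-2.2)·(-0.0554) + (4.2)·(0.2745) = 1.2748.

Step 5 — scale by n: T² = 5 · 1.2748 = 6.3742.

T² ≈ 6.3742


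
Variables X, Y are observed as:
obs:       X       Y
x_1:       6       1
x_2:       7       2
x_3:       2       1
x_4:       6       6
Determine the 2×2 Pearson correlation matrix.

Step 1 — column means:
  mean(X) = (6 + 7 + 2 + 6) / 4 = 21/4 = 5.25
  mean(Y) = (1 + 2 + 1 + 6) / 4 = 10/4 = 2.5

Step 2 — sample variances and covariances s[i,j] = (1/(n-1)) · Σ_k (x_{k,i} - mean_i) · (x_{k,j} - mean_j), with n-1 = 3:
  s[X,X] = ((0.75)·(0.75) + (1.75)·(1.75) + (-3.25)·(-3.25) + (0.75)·(0.75)) / 3 = 14.75/3 = 4.9167
  s[X,Y] = ((0.75)·(-1.5) + (1.75)·(-0.5) + (-3.25)·(-1.5) + (0.75)·(3.5)) / 3 = 5.5/3 = 1.8333
  s[Y,Y] = ((-1.5)·(-1.5) + (-0.5)·(-0.5) + (-1.5)·(-1.5) + (3.5)·(3.5)) / 3 = 17/3 = 5.6667
  Sample standard deviations s_i = √(s[i,i]):
  s(X) = √(4.9167) = 2.2174
  s(Y) = √(5.6667) = 2.3805

Step 3 — r_{ij} = s_{ij} / (s_i · s_j):
  r[X,X] = 1 (diagonal).
  r[X,Y] = 1.8333 / (2.2174 · 2.3805) = 1.8333 / 5.2784 = 0.3473
  r[Y,Y] = 1 (diagonal).

R is symmetric with unit diagonal. Assembling:

R = [[1, 0.3473],
 [0.3473, 1]]


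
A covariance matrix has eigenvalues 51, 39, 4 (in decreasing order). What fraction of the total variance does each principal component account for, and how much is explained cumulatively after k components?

Step 1 — total variance = trace(Sigma) = Σ λ_i = 51 + 39 + 4 = 94.

Step 2 — fraction explained by component i = λ_i / Σ λ:
  PC1: 51/94 = 0.5426
  PC2: 39/94 = 0.4149
  PC3: 4/94 = 0.0426

Step 3 — cumulative fraction after k components = (λ_1 + ... + λ_k) / Σ λ:
  k = 1: 51/94 = 0.5426
  k = 2: (51 + 39)/94 = 90/94 = 0.9574
  k = 3: (51 + 39 + 4)/94 = 94/94 = 1

Summary (fraction, with percent):

explained: PC1 0.5426 (54.26%), PC2 0.4149 (41.49%), PC3 0.0426 (4.26%);  cumulative: 0.5426, 0.9574, 1


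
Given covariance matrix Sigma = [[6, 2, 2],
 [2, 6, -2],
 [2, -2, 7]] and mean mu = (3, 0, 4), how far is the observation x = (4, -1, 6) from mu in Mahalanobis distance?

Step 1 — centre the observation: (x - mu) = (1, -1, 2).

Step 2 — invert Sigma (cofactor / det for 3×3, or solve directly):
  Sigma^{-1} = [[0.2375, -0.1125, -0.1],
 [-0.1125, 0.2375, 0.1],
 [-0.1, 0.1, 0.2]].

Step 3 — form the quadratic (x - mu)^T · Sigma^{-1} · (x - mu):
  Sigma^{-1} · (x - mu) = (0.15, -0.15, 0.2).
  (x - mu)^T · [Sigma^{-1} · (x - mu)] = (1)·(0.15) + (-1)·(-0.15) + (2)·(0.2) = 0.7.

Step 4 — take square root: d = √(0.7) ≈ 0.8367.

d(x, mu) = √(0.7) ≈ 0.8367


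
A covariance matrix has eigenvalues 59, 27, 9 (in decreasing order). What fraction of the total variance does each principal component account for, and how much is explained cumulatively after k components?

Step 1 — total variance = trace(Sigma) = Σ λ_i = 59 + 27 + 9 = 95.

Step 2 — fraction explained by component i = λ_i / Σ λ:
  PC1: 59/95 = 0.6211
  PC2: 27/95 = 0.2842
  PC3: 9/95 = 0.0947

Step 3 — cumulative fraction after k components = (λ_1 + ... + λ_k) / Σ λ:
  k = 1: 59/95 = 0.6211
  k = 2: (59 + 27)/95 = 86/95 = 0.9053
  k = 3: (59 + 27 + 9)/95 = 95/95 = 1

Summary (fraction, with percent):

explained: PC1 0.6211 (62.11%), PC2 0.2842 (28.42%), PC3 0.0947 (9.47%);  cumulative: 0.6211, 0.9053, 1


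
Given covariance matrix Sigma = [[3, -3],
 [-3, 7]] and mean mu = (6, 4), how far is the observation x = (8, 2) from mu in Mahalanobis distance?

Step 1 — centre the observation: (x - mu) = (2, -2).

Step 2 — invert Sigma. det(Sigma) = 3·7 - (-3)² = 12.
  Sigma^{-1} = (1/det) · [[d, -b], [-b, a]] = [[0.5833, 0.25],
 [0.25, 0.25]].

Step 3 — form the quadratic (x - mu)^T · Sigma^{-1} · (x - mu):
  Sigma^{-1} · (x - mu) = (0.6667, 0).
  (x - mu)^T · [Sigma^{-1} · (x - mu)] = (2)·(0.6667) + (-2)·(0) = 1.3333.

Step 4 — take square root: d = √(1.3333) ≈ 1.1547.

d(x, mu) = √(1.3333) ≈ 1.1547


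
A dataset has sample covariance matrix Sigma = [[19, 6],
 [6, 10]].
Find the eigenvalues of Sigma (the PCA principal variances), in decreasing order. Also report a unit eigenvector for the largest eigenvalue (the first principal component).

Step 1 — characteristic polynomial of 2×2 Sigma:
  det(Sigma - λI) = λ² - trace · λ + det = 0.
  trace = 19 + 10 = 29, det = 19·10 - (6)² = 154.
Step 2 — discriminant:
  Δ = trace² - 4·det = 841 - 616 = 225.
Step 3 — eigenvalues:
  λ = (trace ± √Δ)/2 = (29 ± 15)/2,
  λ_1 = 22,  λ_2 = 7.

Step 4 — unit eigenvector for λ_1: solve (Sigma - λ_1 I)v = 0. First row:
  (19 - 22)·v_x + (6)·v_y = 0, i.e. (-3)·v_x + (6)·v_y = 0,
  so v ∝ (b, λ_1 - a) = (6, 3) = u.
  ||u|| = √((6)² + (3)²) = √(45) ≈ 6.7082,
  v_1 = u/||u|| ≈ (0.8944, 0.4472) (||v_1|| = 1).

λ_1 = 22,  λ_2 = 7;  v_1 ≈ (0.8944, 0.4472)


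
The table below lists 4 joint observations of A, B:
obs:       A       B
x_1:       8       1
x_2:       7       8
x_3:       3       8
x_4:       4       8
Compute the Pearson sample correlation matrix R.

Step 1 — column means:
  mean(A) = (8 + 7 + 3 + 4) / 4 = 22/4 = 5.5
  mean(B) = (1 + 8 + 8 + 8) / 4 = 25/4 = 6.25

Step 2 — sample variances and covariances s[i,j] = (1/(n-1)) · Σ_k (x_{k,i} - mean_i) · (x_{k,j} - mean_j), with n-1 = 3:
  s[A,A] = ((2.5)·(2.5) + (1.5)·(1.5) + (-2.5)·(-2.5) + (-1.5)·(-1.5)) / 3 = 17/3 = 5.6667
  s[A,B] = ((2.5)·(-5.25) + (1.5)·(1.75) + (-2.5)·(1.75) + (-1.5)·(1.75)) / 3 = -17.5/3 = -5.8333
  s[B,B] = ((-5.25)·(-5.25) + (1.75)·(1.75) + (1.75)·(1.75) + (1.75)·(1.75)) / 3 = 36.75/3 = 12.25
  Sample standard deviations s_i = √(s[i,i]):
  s(A) = √(5.6667) = 2.3805
  s(B) = √(12.25) = 3.5

Step 3 — r_{ij} = s_{ij} / (s_i · s_j):
  r[A,A] = 1 (diagonal).
  r[A,B] = -5.8333 / (2.3805 · 3.5) = -5.8333 / 8.3317 = -0.7001
  r[B,B] = 1 (diagonal).

R is symmetric with unit diagonal. Assembling:

R = [[1, -0.7001],
 [-0.7001, 1]]


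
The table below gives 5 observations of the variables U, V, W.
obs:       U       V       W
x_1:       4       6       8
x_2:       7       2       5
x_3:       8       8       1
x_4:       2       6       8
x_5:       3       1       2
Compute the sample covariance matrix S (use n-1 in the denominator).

Step 1 — column means:
  mean(U) = (4 + 7 + 8 + 2 + 3) / 5 = 24/5 = 4.8
  mean(V) = (6 + 2 + 8 + 6 + 1) / 5 = 23/5 = 4.6
  mean(W) = (8 + 5 + 1 + 8 + 2) / 5 = 24/5 = 4.8

Step 2 — sample covariance S[i,j] = (1/(n-1)) · Σ_k (x_{k,i} - mean_i) · (x_{k,j} - mean_j), with n-1 = 4.
  S[U,U] = ((-0.8)·(-0.8) + (2.2)·(2.2) + (3.2)·(3.2) + (-2.8)·(-2.8) + (-1.8)·(-1.8)) / 4 = 26.8/4 = 6.7
  S[U,V] = ((-0.8)·(1.4) + (2.2)·(-2.6) + (3.2)·(3.4) + (-2.8)·(1.4) + (-1.8)·(-3.6)) / 4 = 6.6/4 = 1.65
  S[U,W] = ((-0.8)·(3.2) + (2.2)·(0.2) + (3.2)·(-3.8) + (-2.8)·(3.2) + (-1.8)·(-2.8)) / 4 = -18.2/4 = -4.55
  S[V,V] = ((1.4)·(1.4) + (-2.6)·(-2.6) + (3.4)·(3.4) + (1.4)·(1.4) + (-3.6)·(-3.6)) / 4 = 35.2/4 = 8.8
  S[V,W] = ((1.4)·(3.2) + (-2.6)·(0.2) + (3.4)·(-3.8) + (1.4)·(3.2) + (-3.6)·(-2.8)) / 4 = 5.6/4 = 1.4
  S[W,W] = ((3.2)·(3.2) + (0.2)·(0.2) + (-3.8)·(-3.8) + (3.2)·(3.2) + (-2.8)·(-2.8)) / 4 = 42.8/4 = 10.7

S is symmetric (S[j,i] = S[i,j]). Assembling:

S = [[6.7, 1.65, -4.55],
 [1.65, 8.8, 1.4],
 [-4.55, 1.4, 10.7]]


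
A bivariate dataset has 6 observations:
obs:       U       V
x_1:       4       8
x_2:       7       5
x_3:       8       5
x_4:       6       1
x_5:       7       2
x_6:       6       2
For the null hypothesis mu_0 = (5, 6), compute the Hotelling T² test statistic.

Step 1 — sample mean vector:
  mean(U) = (4 + 7 + 8 + 6 + 7 + 6) / 6 = 38/6 = 6.3333
  mean(V) = (8 + 5 + 5 + 1 + 2 + 2) / 6 = 23/6 = 3.8333
  x̄ = (6.3333, 3.8333),  deviation x̄ - mu_0 = (6.3333, 3.8333) - (5, 6) = (1.3333, -2.1667).

Step 2 — sample covariance matrix, S[i,j] = (1/(n-1)) · Σ_k (x_{k,i} - mean_i) · (x_{k,j} - mean_j), divisor n-1 = 5:
  S[U,U] = ((-2.3333)·(-2.3333) + (0.6667)·(0.6667) + (1.6667)·(1.6667) + (-0.3333)·(-0.3333) + (0.6667)·(0.6667) + (-0.3333)·(-0.3333)) / 5 = 9.3333/5 = 1.8667
  S[U,V] = ((-2.3333)·(4.1667) + (0.6667)·(1.1667) + (1.6667)·(1.1667) + (-0.3333)·(-2.8333) + (0.6667)·(-1.8333) + (-0.3333)·(-1.8333)) / 5 = -6.6667/5 = -1.3333
  S[V,V] = ((4.1667)·(4.1667) + (1.1667)·(1.1667) + (1.1667)·(1.1667) + (-2.8333)·(-2.8333) + (-1.8333)·(-1.8333) + (-1.8333)·(-1.8333)) / 5 = 34.8333/5 = 6.9667
  S = [[1.8667, -1.3333],
 [-1.3333, 6.9667]].

Step 3 — invert S. det(S) = 1.8667·6.9667 - (-1.3333)² = 11.2267.
  S^{-1} = (1/det) · [[d, -b], [-b, a]] = [[0.6205, 0.1188],
 [0.1188, 0.1663]].

Step 4 — quadratic form (x̄ - mu_0)^T · S^{-1} · (x̄ - mu_0):
  S^{-1} · (x̄ - mu_0) = (0.5701, -0.2019),
  (x̄ - mu_0)^T · [...] = (1.3333)·(0.5701) + (-2.1667)·(-0.2019) = 1.1975.

Step 5 — scale by n: T² = 6 · 1.1975 = 7.1853.

T² ≈ 7.1853


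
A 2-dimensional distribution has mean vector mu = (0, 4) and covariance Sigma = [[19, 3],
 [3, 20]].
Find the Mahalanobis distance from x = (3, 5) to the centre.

Step 1 — centre the observation: (x - mu) = (3, 1).

Step 2 — invert Sigma. det(Sigma) = 19·20 - (3)² = 371.
  Sigma^{-1} = (1/det) · [[d, -b], [-b, a]] = [[0.0539, -0.0081],
 [-0.0081, 0.0512]].

Step 3 — form the quadratic (x - mu)^T · Sigma^{-1} · (x - mu):
  Sigma^{-1} · (x - mu) = (0.1536, 0.027).
  (x - mu)^T · [Sigma^{-1} · (x - mu)] = (3)·(0.1536) + (1)·(0.027) = 0.4879.

Step 4 — take square root: d = √(0.4879) ≈ 0.6985.

d(x, mu) = √(0.4879) ≈ 0.6985


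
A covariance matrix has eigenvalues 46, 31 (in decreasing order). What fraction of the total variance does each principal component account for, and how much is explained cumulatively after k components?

Step 1 — total variance = trace(Sigma) = Σ λ_i = 46 + 31 = 77.

Step 2 — fraction explained by component i = λ_i / Σ λ:
  PC1: 46/77 = 0.5974
  PC2: 31/77 = 0.4026

Step 3 — cumulative fraction after k components = (λ_1 + ... + λ_k) / Σ λ:
  k = 1: 46/77 = 0.5974
  k = 2: (46 + 31)/77 = 77/77 = 1

Summary (fraction, with percent):

explained: PC1 0.5974 (59.74%), PC2 0.4026 (40.26%);  cumulative: 0.5974, 1


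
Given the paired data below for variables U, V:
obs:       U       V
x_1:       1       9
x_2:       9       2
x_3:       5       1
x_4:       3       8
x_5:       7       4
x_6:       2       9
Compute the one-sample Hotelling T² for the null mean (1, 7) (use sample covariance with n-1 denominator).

Step 1 — sample mean vector:
  mean(U) = (1 + 9 + 5 + 3 + 7 + 2) / 6 = 27/6 = 4.5
  mean(V) = (9 + 2 + 1 + 8 + 4 + 9) / 6 = 33/6 = 5.5
  x̄ = (4.5, 5.5),  deviation x̄ - mu_0 = (4.5, 5.5) - (1, 7) = (3.5, -1.5).

Step 2 — sample covariance matrix, S[i,j] = (1/(n-1)) · Σ_k (x_{k,i} - mean_i) · (x_{k,j} - mean_j), divisor n-1 = 5:
  S[U,U] = ((-3.5)·(-3.5) + (4.5)·(4.5) + (0.5)·(0.5) + (-1.5)·(-1.5) + (2.5)·(2.5) + (-2.5)·(-2.5)) / 5 = 47.5/5 = 9.5
  S[U,V] = ((-3.5)·(3.5) + (4.5)·(-3.5) + (0.5)·(-4.5) + (-1.5)·(2.5) + (2.5)·(-1.5) + (-2.5)·(3.5)) / 5 = -46.5/5 = -9.3
  S[V,V] = ((3.5)·(3.5) + (-3.5)·(-3.5) + (-4.5)·(-4.5) + (2.5)·(2.5) + (-1.5)·(-1.5) + (3.5)·(3.5)) / 5 = 65.5/5 = 13.1
  S = [[9.5, -9.3],
 [-9.3, 13.1]].

Step 3 — invert S. det(S) = 9.5·13.1 - (-9.3)² = 37.96.
  S^{-1} = (1/det) · [[d, -b], [-b, a]] = [[0.3451, 0.245],
 [0.245, 0.2503]].

Step 4 — quadratic form (x̄ - mu_0)^T · S^{-1} · (x̄ - mu_0):
  S^{-1} · (x̄ - mu_0) = (0.8404, 0.4821),
  (x̄ - mu_0)^T · [...] = (3.5)·(0.8404) + (-1.5)·(0.4821) = 2.2181.

Step 5 — scale by n: T² = 6 · 2.2181 = 13.3087.

T² ≈ 13.3087


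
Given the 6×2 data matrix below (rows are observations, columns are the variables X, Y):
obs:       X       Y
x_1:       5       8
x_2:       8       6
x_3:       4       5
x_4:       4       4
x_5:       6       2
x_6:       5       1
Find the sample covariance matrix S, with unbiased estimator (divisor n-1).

Step 1 — column means:
  mean(X) = (5 + 8 + 4 + 4 + 6 + 5) / 6 = 32/6 = 5.3333
  mean(Y) = (8 + 6 + 5 + 4 + 2 + 1) / 6 = 26/6 = 4.3333

Step 2 — sample covariance S[i,j] = (1/(n-1)) · Σ_k (x_{k,i} - mean_i) · (x_{k,j} - mean_j), with n-1 = 5.
  S[X,X] = ((-0.3333)·(-0.3333) + (2.6667)·(2.6667) + (-1.3333)·(-1.3333) + (-1.3333)·(-1.3333) + (0.6667)·(0.6667) + (-0.3333)·(-0.3333)) / 5 = 11.3333/5 = 2.2667
  S[X,Y] = ((-0.3333)·(3.6667) + (2.6667)·(1.6667) + (-1.3333)·(0.6667) + (-1.3333)·(-0.3333) + (0.6667)·(-2.3333) + (-0.3333)·(-3.3333)) / 5 = 2.3333/5 = 0.4667
  S[Y,Y] = ((3.6667)·(3.6667) + (1.6667)·(1.6667) + (0.6667)·(0.6667) + (-0.3333)·(-0.3333) + (-2.3333)·(-2.3333) + (-3.3333)·(-3.3333)) / 5 = 33.3333/5 = 6.6667

S is symmetric (S[j,i] = S[i,j]). Assembling:

S = [[2.2667, 0.4667],
 [0.4667, 6.6667]]
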